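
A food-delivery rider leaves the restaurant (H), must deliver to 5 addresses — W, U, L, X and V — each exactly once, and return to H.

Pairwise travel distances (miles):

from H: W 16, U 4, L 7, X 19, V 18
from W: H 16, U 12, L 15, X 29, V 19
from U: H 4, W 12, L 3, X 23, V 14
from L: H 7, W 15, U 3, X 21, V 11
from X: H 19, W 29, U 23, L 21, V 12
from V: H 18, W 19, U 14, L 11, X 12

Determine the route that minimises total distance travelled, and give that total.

With 5 stops there are 5!/2 = 60 distinct round trips (a route and its reverse cost the same).
H → W → U → L → X → V → H: 16+12+3+21+12+18 = 82
H → W → U → L → V → X → H: 16+12+3+11+12+19 = 73
H → W → U → X → L → V → H: 16+12+23+21+11+18 = 101
H → W → U → X → V → L → H: 16+12+23+12+11+7 = 81
H → W → U → V → L → X → H: 16+12+14+11+21+19 = 93
H → W → U → V → X → L → H: 16+12+14+12+21+7 = 82
H → W → L → U → X → V → H: 16+15+3+23+12+18 = 87
H → W → L → U → V → X → H: 16+15+3+14+12+19 = 79
H → W → L → X → U → V → H: 16+15+21+23+14+18 = 107
H → W → L → X → V → U → H: 16+15+21+12+14+4 = 82
H → W → L → V → U → X → H: 16+15+11+14+23+19 = 98
H → W → L → V → X → U → H: 16+15+11+12+23+4 = 81
H → W → X → U → L → V → H: 16+29+23+3+11+18 = 100
H → W → X → U → V → L → H: 16+29+23+14+11+7 = 100
… (46 more)
H → U → L → W → V → X → H: 4+3+15+19+12+19 = 72  ← best
The minimum is 72.
One optimal route: H → U → L → W → V → X → H (or its reverse).

Shortest round trip = 72 miles.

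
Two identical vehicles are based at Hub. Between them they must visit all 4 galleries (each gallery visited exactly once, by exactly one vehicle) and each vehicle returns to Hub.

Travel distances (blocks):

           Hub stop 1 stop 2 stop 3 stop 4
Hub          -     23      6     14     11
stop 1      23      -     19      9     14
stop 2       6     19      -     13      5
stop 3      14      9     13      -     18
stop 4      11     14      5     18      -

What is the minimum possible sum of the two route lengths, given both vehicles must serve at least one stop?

Check every non-empty split of the stops between the two vehicles; for each half take its own optimal tour:
  {stop 1} + {stop 2, stop 3, stop 4}: 46 + 43 = 89
  {stop 2} + {stop 1, stop 3, stop 4}: 12 + 48 = 60
  {stop 1, stop 2} + {stop 3, stop 4}: 48 + 43 = 91
  {stop 3} + {stop 1, stop 2, stop 4}: 28 + 48 = 76
  {stop 1, stop 3} + {stop 2, stop 4}: 46 + 22 = 68
  {stop 2, stop 3} + {stop 1, stop 4}: 33 + 48 = 81
  … (7 splits in total)
Best: vehicle 1 Hub → stop 2 → Hub = 12; vehicle 2 Hub → stop 3 → stop 1 → stop 4 → Hub = 48; combined 60.

60 blocks — the smallest possible combined total.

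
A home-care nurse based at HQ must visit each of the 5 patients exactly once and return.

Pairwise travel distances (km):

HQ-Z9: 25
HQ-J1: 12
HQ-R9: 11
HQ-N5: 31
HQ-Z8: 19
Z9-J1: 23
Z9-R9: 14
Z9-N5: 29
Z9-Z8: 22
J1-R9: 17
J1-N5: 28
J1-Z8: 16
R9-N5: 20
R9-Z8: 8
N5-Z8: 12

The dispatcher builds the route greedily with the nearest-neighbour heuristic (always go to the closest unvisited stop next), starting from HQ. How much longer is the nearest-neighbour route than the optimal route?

The nearest-neighbour route is 13 km longer than optimal.

From HQ: R9=11, J1=12, Z8=19, Z9=25, N5=31 → choose R9 (11).
From R9: Z8=8, Z9=14, J1=17, N5=20 → choose Z8 (8).
From Z8: N5=12, J1=16, Z9=22 → choose N5 (12).
From N5: J1=28, Z9=29 → choose J1 (28).
From J1: Z9=23 → choose Z9 (23).
NN route HQ → R9 → Z8 → N5 → J1 → Z9 → HQ costs 107.
Optimal: HQ → J1 → Z8 → N5 → Z9 → R9 → HQ costs 94 (by enumerating all 60 distinct tours).
Excess = 107 − 94 = 13.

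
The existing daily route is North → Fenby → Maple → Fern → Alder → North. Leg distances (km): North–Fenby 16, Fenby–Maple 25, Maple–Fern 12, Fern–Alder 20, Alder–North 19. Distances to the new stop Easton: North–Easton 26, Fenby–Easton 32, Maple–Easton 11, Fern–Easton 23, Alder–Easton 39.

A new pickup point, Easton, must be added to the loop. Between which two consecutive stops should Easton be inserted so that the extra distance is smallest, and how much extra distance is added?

Insertion cost between consecutive stops i–j is d(i,Easton) + d(Easton,j) − d(i,j):
  between North and Fenby: 26 + 32 − 16 = 42
  between Fenby and Maple: 32 + 11 − 25 = 18
  between Maple and Fern: 11 + 23 − 12 = 22
  between Fern and Alder: 23 + 39 − 20 = 42
  between Alder and North: 39 + 26 − 19 = 46
Cheapest insertion is between Fenby and Maple, adding 18.
New total = 92 + 18 = 110.

+18 km — insert Easton between Fenby and Maple.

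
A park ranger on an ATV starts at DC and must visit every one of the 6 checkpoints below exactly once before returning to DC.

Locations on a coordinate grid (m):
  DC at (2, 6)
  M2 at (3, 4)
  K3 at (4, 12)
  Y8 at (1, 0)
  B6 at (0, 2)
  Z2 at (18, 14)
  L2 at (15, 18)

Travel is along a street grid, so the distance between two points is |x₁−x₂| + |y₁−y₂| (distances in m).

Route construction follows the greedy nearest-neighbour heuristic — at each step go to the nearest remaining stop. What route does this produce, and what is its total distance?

From DC: distances to unvisited — M2=3, B6=6, Y8=7, K3=8, Z2=24, L2=25. Nearest is M2 (3).
From M2: distances to unvisited — B6=5, Y8=6, K3=9, Z2=25, L2=26. Nearest is B6 (5).
From B6: distances to unvisited — Y8=3, K3=14, Z2=30, L2=31. Nearest is Y8 (3).
From Y8: distances to unvisited — K3=15, Z2=31, L2=32. Nearest is K3 (15).
From K3: distances to unvisited — Z2=16, L2=17. Nearest is Z2 (16).
From Z2: distances to unvisited — L2=7. Nearest is L2 (7).
Return L2→DC: 25.
Total = 3 + 5 + 3 + 15 + 16 + 7 + 25 = 74.

Total distance 74 m via the nearest-neighbour route DC → M2 → B6 → Y8 → K3 → Z2 → L2 → DC.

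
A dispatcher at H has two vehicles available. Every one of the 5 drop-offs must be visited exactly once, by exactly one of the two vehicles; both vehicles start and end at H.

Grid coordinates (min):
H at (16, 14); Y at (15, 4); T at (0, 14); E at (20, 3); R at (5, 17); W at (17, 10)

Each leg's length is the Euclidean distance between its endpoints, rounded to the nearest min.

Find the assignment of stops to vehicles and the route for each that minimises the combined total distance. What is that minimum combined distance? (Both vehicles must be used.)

There are 2^4 − 1 = 15 ways to divide the 5 stops into two non-empty groups. For each, the best each vehicle can do is its own shortest tour through its group:
  {Y} + {T, E, R, W}: 20 + 52 = 72
  {T} + {Y, E, R, W}: 32 + 44 = 76
  {Y, T} + {E, R, W}: 44 + 44 = 88
  {E} + {Y, T, R, W}: 24 + 45 = 69
  {Y, E} + {T, R, W}: 27 + 38 = 65
  {T, E} + {Y, R, W}: 51 + 37 = 88
  … (15 splits in total)
  {T, R} + {Y, E, W}: 33 + 27 = 60  ← best
Best: vehicle 1 H → T → R → H = 33; vehicle 2 H → Y → E → W → H = 27; combined 60.

Minimum combined distance: 60 min.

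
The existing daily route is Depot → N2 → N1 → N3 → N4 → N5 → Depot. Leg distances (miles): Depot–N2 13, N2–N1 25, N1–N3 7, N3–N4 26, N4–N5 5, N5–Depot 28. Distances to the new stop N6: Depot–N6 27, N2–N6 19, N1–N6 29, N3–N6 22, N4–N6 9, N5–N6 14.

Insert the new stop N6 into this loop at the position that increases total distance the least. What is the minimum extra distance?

Insertion cost between consecutive stops i–j is d(i,N6) + d(N6,j) − d(i,j):
  between Depot and N2: 27 + 19 − 13 = 33
  between N2 and N1: 19 + 29 − 25 = 23
  between N1 and N3: 29 + 22 − 7 = 44
  between N3 and N4: 22 + 9 − 26 = 5
  between N4 and N5: 9 + 14 − 5 = 18
  between N5 and Depot: 14 + 27 − 28 = 13
Cheapest insertion is between N3 and N4, adding 5.
New total = 104 + 5 = 109.

Minimum extra distance: 5 miles, inserting N6 between N3 and N4.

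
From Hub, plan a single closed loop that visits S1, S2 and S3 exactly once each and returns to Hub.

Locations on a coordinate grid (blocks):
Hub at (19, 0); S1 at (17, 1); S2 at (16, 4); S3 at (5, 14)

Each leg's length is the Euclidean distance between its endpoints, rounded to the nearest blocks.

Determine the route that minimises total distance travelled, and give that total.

Shortest round trip = 40 blocks.

Hub → S1 → S2 → S3 → Hub: 2+3+15+20 = 40
Hub → S1 → S3 → S2 → Hub: 2+18+15+5 = 40
Hub → S2 → S1 → S3 → Hub: 5+3+18+20 = 46
The minimum is 40.
One optimal route: Hub → S1 → S2 → S3 → Hub (or its reverse).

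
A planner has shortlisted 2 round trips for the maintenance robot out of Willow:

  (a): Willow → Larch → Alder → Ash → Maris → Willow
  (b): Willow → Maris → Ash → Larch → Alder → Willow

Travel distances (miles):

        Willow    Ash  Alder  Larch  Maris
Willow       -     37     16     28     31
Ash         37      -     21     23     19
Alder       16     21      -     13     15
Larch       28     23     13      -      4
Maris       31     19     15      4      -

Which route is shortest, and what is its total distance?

102 miles — (b) is the shortest.

(a): 28 + 13 + 21 + 19 + 31 = 112
(b): 31 + 19 + 23 + 13 + 16 = 102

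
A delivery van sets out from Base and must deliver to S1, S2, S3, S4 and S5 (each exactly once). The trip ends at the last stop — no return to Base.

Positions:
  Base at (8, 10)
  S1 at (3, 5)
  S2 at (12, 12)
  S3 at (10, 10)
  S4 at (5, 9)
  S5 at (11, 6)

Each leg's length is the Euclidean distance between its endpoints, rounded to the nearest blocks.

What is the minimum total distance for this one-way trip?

There are 5! = 120 possible orderings.
Base - S1 - S2 - S3 - S4 - S5: 7+11+3+5+7 = 33
Base - S1 - S2 - S3 - S5 - S4: 7+11+3+4+7 = 32
Base - S1 - S2 - S4 - S3 - S5: 7+11+8+5+4 = 35
Base - S1 - S2 - S4 - S5 - S3: 7+11+8+7+4 = 37
Base - S1 - S2 - S5 - S3 - S4: 7+11+6+4+5 = 33
Base - S1 - S2 - S5 - S4 - S3: 7+11+6+7+5 = 36
Base - S1 - S3 - S2 - S4 - S5: 7+9+3+8+7 = 34
Base - S1 - S3 - S2 - S5 - S4: 7+9+3+6+7 = 32
Base - S1 - S3 - S4 - S2 - S5: 7+9+5+8+6 = 35
Base - S1 - S3 - S4 - S5 - S2: 7+9+5+7+6 = 34
Base - S1 - S3 - S5 - S2 - S4: 7+9+4+6+8 = 34
Base - S1 - S3 - S5 - S4 - S2: 7+9+4+7+8 = 35
Base - S1 - S4 - S2 - S3 - S5: 7+4+8+3+4 = 26
Base - S1 - S4 - S2 - S5 - S3: 7+4+8+6+4 = 29
… (106 more)
Base - S2 - S3 - S5 - S4 - S1: 4+3+4+7+4 = 22  ← best
The minimum is 22.
One shortest path: Base → S2 → S3 → S5 → S4 → S1.

Minimum one-way distance = 22 blocks.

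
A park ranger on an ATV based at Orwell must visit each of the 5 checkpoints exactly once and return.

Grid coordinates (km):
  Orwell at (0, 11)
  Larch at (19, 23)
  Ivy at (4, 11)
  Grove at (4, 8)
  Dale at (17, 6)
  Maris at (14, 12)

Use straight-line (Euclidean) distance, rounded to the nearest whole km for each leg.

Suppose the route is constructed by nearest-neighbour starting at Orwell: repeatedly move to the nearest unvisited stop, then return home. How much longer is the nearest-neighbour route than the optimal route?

Orwell: Ivy=4, Grove=5, Maris=14, Dale=18, Larch=22 ⇒ Ivy
Ivy: Grove=3, Maris=10, Dale=14, Larch=19 ⇒ Grove
Grove: Maris=11, Dale=13, Larch=21 ⇒ Maris
Maris: Dale=7, Larch=12 ⇒ Dale
Dale: Larch=17 ⇒ Larch
NN route Orwell → Ivy → Grove → Maris → Dale → Larch → Orwell costs 64.
Optimal: Orwell → Ivy → Larch → Maris → Dale → Grove → Orwell costs 60 (by enumerating all 60 distinct tours).
Excess = 64 − 60 = 4.

Excess over optimum: 4 km.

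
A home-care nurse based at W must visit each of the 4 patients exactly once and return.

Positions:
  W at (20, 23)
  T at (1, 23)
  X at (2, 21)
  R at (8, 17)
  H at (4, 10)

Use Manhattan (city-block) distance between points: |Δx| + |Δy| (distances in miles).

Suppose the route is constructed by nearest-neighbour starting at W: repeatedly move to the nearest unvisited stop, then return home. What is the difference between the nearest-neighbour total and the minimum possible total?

W: R=18, T=19, X=20, H=29 ⇒ R
R: X=10, H=11, T=13 ⇒ X
X: T=3, H=13 ⇒ T
T: H=16 ⇒ H
NN route W → R → X → T → H → W costs 76.
Optimal: W → T → X → H → R → W costs 64 (by enumerating all 12 distinct tours).
Excess = 76 − 64 = 12.

Excess over optimum: 12 miles.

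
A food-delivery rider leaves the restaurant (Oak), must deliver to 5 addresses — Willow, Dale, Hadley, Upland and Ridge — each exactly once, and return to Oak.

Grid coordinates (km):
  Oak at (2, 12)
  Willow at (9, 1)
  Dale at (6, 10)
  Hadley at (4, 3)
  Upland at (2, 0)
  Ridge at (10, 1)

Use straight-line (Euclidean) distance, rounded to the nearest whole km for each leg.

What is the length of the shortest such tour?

With 5 stops there are 5!/2 = 60 distinct round trips (a route and its reverse cost the same).
Oak→Willow→Dale→Hadley→Upland→Ridge→Oak: 13+9+7+4+8+14 = 55
Oak→Willow→Dale→Hadley→Ridge→Upland→Oak: 13+9+7+6+8+12 = 55
Oak→Willow→Dale→Upland→Hadley→Ridge→Oak: 13+9+11+4+6+14 = 57
Oak→Willow→Dale→Upland→Ridge→Hadley→Oak: 13+9+11+8+6+9 = 56
Oak→Willow→Dale→Ridge→Hadley→Upland→Oak: 13+9+10+6+4+12 = 54
Oak→Willow→Dale→Ridge→Upland→Hadley→Oak: 13+9+10+8+4+9 = 53
Oak→Willow→Hadley→Dale→Upland→Ridge→Oak: 13+5+7+11+8+14 = 58
Oak→Willow→Hadley→Dale→Ridge→Upland→Oak: 13+5+7+10+8+12 = 55
Oak→Willow→Hadley→Upland→Dale→Ridge→Oak: 13+5+4+11+10+14 = 57
Oak→Willow→Hadley→Upland→Ridge→Dale→Oak: 13+5+4+8+10+4 = 44
Oak→Willow→Hadley→Ridge→Dale→Upland→Oak: 13+5+6+10+11+12 = 57
Oak→Willow→Hadley→Ridge→Upland→Dale→Oak: 13+5+6+8+11+4 = 47
Oak→Willow→Upland→Dale→Hadley→Ridge→Oak: 13+7+11+7+6+14 = 58
Oak→Willow→Upland→Dale→Ridge→Hadley→Oak: 13+7+11+10+6+9 = 56
… (46 more)
Oak→Dale→Willow→Ridge→Upland→Hadley→Oak: 4+9+1+8+4+9 = 35  ← best
The minimum is 35.
One optimal route: Oak → Dale → Willow → Ridge → Upland → Hadley → Oak (or its reverse).

35 km — the shortest possible round trip.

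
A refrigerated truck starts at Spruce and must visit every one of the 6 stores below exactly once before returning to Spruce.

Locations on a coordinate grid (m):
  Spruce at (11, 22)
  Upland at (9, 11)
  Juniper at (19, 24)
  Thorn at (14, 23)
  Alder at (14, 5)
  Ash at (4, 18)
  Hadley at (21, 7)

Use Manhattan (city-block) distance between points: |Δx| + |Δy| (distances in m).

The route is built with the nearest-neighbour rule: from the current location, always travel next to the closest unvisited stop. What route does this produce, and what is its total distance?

72 m along Spruce → Thorn → Juniper → Hadley → Alder → Upland → Ash → Spruce.

At Spruce the remaining stops are Thorn 4, Juniper 10, Ash 11, Upland 13, Alder 20, Hadley 25; go to Thorn.
At Thorn the remaining stops are Juniper 6, Ash 15, Upland 17, Alder 18, Hadley 23; go to Juniper.
At Juniper the remaining stops are Hadley 19, Ash 21, Upland 23, Alder 24; go to Hadley.
At Hadley the remaining stops are Alder 9, Upland 16, Ash 28; go to Alder.
At Alder the remaining stops are Upland 11, Ash 23; go to Upland.
At Upland the remaining stops are Ash 12; go to Ash.
Return Ash→Spruce: 11.
Total = 4 + 6 + 19 + 9 + 11 + 12 + 11 = 72.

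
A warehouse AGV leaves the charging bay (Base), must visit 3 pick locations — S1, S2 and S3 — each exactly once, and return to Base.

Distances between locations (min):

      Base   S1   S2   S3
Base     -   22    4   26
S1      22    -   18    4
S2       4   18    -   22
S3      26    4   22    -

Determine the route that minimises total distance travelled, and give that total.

There are 3 distinct closed tours to check (reversals are equivalent).
Base - S1 - S2 - S3 - Base: 22+18+22+26 = 88
Base - S1 - S3 - S2 - Base: 22+4+22+4 = 52
Base - S2 - S1 - S3 - Base: 4+18+4+26 = 52
The minimum is 52.
One optimal route: Base → S1 → S3 → S2 → Base (or its reverse).

Minimum total distance: 52 min.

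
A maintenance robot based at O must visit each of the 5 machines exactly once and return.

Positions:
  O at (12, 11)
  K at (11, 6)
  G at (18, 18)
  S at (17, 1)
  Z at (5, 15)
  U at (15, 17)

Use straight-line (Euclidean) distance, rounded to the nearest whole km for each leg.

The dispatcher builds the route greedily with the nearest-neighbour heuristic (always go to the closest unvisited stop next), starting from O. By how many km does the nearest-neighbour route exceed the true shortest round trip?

O: K=5, U=7, Z=8, G=9, S=11 ⇒ K
K: S=8, Z=11, U=12, G=14 ⇒ S
S: U=16, G=17, Z=18 ⇒ U
U: G=3, Z=10 ⇒ G
G: Z=13 ⇒ Z
NN route O → K → S → U → G → Z → O costs 53.
Optimal: O → K → S → G → U → Z → O costs 51 (by enumerating all 60 distinct tours).
Excess = 53 − 51 = 2.

2 km longer than the optimal tour.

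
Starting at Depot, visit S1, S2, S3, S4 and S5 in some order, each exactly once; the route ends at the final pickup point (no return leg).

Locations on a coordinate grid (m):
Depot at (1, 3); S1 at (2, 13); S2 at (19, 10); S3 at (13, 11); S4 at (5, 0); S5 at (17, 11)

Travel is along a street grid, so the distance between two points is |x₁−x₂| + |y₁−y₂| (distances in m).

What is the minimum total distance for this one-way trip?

Shortest open route: 43 m.

There are 5! = 120 possible orderings.
Depot → S1 → S2 → S3 → S4 → S5: 11+20+7+19+23 = 80
Depot → S1 → S2 → S3 → S5 → S4: 11+20+7+4+23 = 65
Depot → S1 → S2 → S4 → S3 → S5: 11+20+24+19+4 = 78
Depot → S1 → S2 → S4 → S5 → S3: 11+20+24+23+4 = 82
Depot → S1 → S2 → S5 → S3 → S4: 11+20+3+4+19 = 57
Depot → S1 → S2 → S5 → S4 → S3: 11+20+3+23+19 = 76
Depot → S1 → S3 → S2 → S4 → S5: 11+13+7+24+23 = 78
Depot → S1 → S3 → S2 → S5 → S4: 11+13+7+3+23 = 57
Depot → S1 → S3 → S4 → S2 → S5: 11+13+19+24+3 = 70
Depot → S1 → S3 → S4 → S5 → S2: 11+13+19+23+3 = 69
Depot → S1 → S3 → S5 → S2 → S4: 11+13+4+3+24 = 55
Depot → S1 → S3 → S5 → S4 → S2: 11+13+4+23+24 = 75
Depot → S1 → S4 → S2 → S3 → S5: 11+16+24+7+4 = 62
Depot → S1 → S4 → S2 → S5 → S3: 11+16+24+3+4 = 58
… (106 more)
Depot → S4 → S1 → S3 → S5 → S2: 7+16+13+4+3 = 43  ← best
The minimum is 43.
One shortest path: Depot → S4 → S1 → S3 → S5 → S2.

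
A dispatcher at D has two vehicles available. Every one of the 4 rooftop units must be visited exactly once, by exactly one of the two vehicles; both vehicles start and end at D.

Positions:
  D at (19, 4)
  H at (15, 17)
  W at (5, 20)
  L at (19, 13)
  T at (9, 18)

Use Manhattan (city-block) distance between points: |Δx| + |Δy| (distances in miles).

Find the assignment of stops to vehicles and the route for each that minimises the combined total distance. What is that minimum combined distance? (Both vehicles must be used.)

There are 2^3 − 1 = 7 ways to divide the 4 stops into two non-empty groups. For each, the best each vehicle can do is its own shortest tour through its group:
  {H} + {W, L, T}: 34 + 60 = 94
  {W} + {H, L, T}: 60 + 48 = 108
  {H, W} + {L, T}: 60 + 48 = 108
  {L} + {H, W, T}: 18 + 60 = 78
  {H, L} + {W, T}: 34 + 60 = 94
  {W, L} + {H, T}: 60 + 48 = 108
  … (7 splits in total)
Best: vehicle 1 D → L → D = 18; vehicle 2 D → H → W → T → D = 60; combined 78.

Minimum combined distance: 78 miles.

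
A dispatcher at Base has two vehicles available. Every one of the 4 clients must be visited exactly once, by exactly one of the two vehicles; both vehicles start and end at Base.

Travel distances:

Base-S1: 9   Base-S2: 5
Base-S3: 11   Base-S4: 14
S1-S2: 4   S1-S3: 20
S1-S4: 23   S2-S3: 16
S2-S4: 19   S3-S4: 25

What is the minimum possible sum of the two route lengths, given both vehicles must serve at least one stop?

Try each way of splitting the stops between the two vehicles (each non-empty) and, for each split, find the best tour for each vehicle:
  {S1} + {S2, S3, S4}: 18 + 60 = 78
  {S2} + {S1, S3, S4}: 10 + 68 = 78
  {S1, S2} + {S3, S4}: 18 + 50 = 68
  {S3} + {S1, S2, S4}: 22 + 46 = 68
  {S1, S3} + {S2, S4}: 40 + 38 = 78
  {S2, S3} + {S1, S4}: 32 + 46 = 78
  … (7 splits in total)
Best: vehicle 1 Base → S1 → S2 → Base = 18; vehicle 2 Base → S3 → S4 → Base = 50; combined 68.

Minimum combined distance: 68.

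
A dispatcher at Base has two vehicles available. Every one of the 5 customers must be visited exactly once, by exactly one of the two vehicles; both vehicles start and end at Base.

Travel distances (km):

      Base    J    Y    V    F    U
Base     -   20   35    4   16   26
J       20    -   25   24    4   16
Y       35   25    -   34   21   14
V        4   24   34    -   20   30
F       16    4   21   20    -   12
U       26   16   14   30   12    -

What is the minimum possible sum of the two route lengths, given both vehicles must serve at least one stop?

There are 2^4 − 1 = 15 ways to divide the 5 stops into two non-empty groups. For each, the best each vehicle can do is its own shortest tour through its group:
  {J} + {Y, V, F, U}: 40 + 80 = 120
  {Y} + {J, V, F, U}: 70 + 70 = 140
  {J, Y} + {V, F, U}: 80 + 62 = 142
  {V} + {J, Y, F, U}: 8 + 85 = 93
  {J, V} + {Y, F, U}: 48 + 77 = 125
  {Y, V} + {J, F, U}: 73 + 62 = 135
  … (15 splits in total)
Best: vehicle 1 Base → V → Base = 8; vehicle 2 Base → J → F → Y → U → Base = 85; combined 93.

Minimum combined distance: 93 km.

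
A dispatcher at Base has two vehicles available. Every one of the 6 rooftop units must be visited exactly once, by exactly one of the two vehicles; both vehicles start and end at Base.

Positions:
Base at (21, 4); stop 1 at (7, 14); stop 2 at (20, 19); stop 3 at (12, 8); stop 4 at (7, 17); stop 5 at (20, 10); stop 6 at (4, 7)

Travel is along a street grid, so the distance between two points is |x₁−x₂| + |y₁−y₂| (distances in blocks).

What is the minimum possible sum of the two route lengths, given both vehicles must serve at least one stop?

Try each way of splitting the stops between the two vehicles (each non-empty) and, for each split, find the best tour for each vehicle:
  {stop 1} + {stop 2, stop 3, stop 4, stop 5, stop 6}: 48 + 66 = 114
  {stop 2} + {stop 1, stop 3, stop 4, stop 5, stop 6}: 32 + 62 = 94
  {stop 1, stop 2} + {stop 3, stop 4, stop 5, stop 6}: 58 + 62 = 120
  {stop 3} + {stop 1, stop 2, stop 4, stop 5, stop 6}: 26 + 64 = 90
  {stop 1, stop 3} + {stop 2, stop 4, stop 5, stop 6}: 48 + 64 = 112
  {stop 2, stop 3} + {stop 1, stop 4, stop 5, stop 6}: 48 + 60 = 108
  … (31 splits in total)
  {stop 5} + {stop 1, stop 2, stop 3, stop 4, stop 6}: 14 + 66 = 80  ← best
Best: vehicle 1 Base → stop 5 → Base = 14; vehicle 2 Base → stop 2 → stop 4 → stop 1 → stop 6 → stop 3 → Base = 66; combined 80.

Minimum combined distance: 80 blocks.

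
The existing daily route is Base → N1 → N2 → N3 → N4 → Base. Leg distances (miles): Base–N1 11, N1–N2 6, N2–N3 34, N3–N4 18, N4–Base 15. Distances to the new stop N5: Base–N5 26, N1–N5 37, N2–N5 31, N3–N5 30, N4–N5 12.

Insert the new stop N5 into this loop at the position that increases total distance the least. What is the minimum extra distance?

Insertion cost between consecutive stops i–j is d(i,N5) + d(N5,j) − d(i,j):
  between Base and N1: 26 + 37 − 11 = 52
  between N1 and N2: 37 + 31 − 6 = 62
  between N2 and N3: 31 + 30 − 34 = 27
  between N3 and N4: 30 + 12 − 18 = 24
  between N4 and Base: 12 + 26 − 15 = 23
Cheapest insertion is between N4 and Base, adding 23.
New total = 84 + 23 = 107.

+23 miles — insert N5 between N4 and Base.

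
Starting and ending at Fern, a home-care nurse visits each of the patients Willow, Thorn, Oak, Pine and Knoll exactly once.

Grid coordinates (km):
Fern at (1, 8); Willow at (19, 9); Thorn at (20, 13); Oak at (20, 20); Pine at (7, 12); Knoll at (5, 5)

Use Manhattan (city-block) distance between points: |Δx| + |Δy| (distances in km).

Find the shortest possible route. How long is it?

Shortest round trip = 68 km.

There are 60 distinct closed tours to check (reversals are equivalent).
Fern - Willow - Thorn - Oak - Pine - Knoll - Fern: 19+5+7+21+9+7 = 68
Fern - Willow - Thorn - Oak - Knoll - Pine - Fern: 19+5+7+30+9+10 = 80
Fern - Willow - Thorn - Pine - Oak - Knoll - Fern: 19+5+14+21+30+7 = 96
Fern - Willow - Thorn - Pine - Knoll - Oak - Fern: 19+5+14+9+30+31 = 108
Fern - Willow - Thorn - Knoll - Oak - Pine - Fern: 19+5+23+30+21+10 = 108
Fern - Willow - Thorn - Knoll - Pine - Oak - Fern: 19+5+23+9+21+31 = 108
Fern - Willow - Oak - Thorn - Pine - Knoll - Fern: 19+12+7+14+9+7 = 68
Fern - Willow - Oak - Thorn - Knoll - Pine - Fern: 19+12+7+23+9+10 = 80
Fern - Willow - Oak - Pine - Thorn - Knoll - Fern: 19+12+21+14+23+7 = 96
Fern - Willow - Oak - Pine - Knoll - Thorn - Fern: 19+12+21+9+23+24 = 108
Fern - Willow - Oak - Knoll - Thorn - Pine - Fern: 19+12+30+23+14+10 = 108
Fern - Willow - Oak - Knoll - Pine - Thorn - Fern: 19+12+30+9+14+24 = 108
Fern - Willow - Pine - Thorn - Oak - Knoll - Fern: 19+15+14+7+30+7 = 92
Fern - Willow - Pine - Thorn - Knoll - Oak - Fern: 19+15+14+23+30+31 = 132
… (46 more)
The minimum is 68.
One optimal route: Fern → Willow → Thorn → Oak → Pine → Knoll → Fern (or its reverse).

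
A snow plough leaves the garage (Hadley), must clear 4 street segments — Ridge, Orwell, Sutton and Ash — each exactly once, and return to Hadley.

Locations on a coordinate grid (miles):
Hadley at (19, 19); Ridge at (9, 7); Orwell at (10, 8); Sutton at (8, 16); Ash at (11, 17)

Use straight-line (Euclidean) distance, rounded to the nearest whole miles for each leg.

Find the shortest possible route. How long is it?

Shortest round trip = 35 miles.

With 4 stops there are 4!/2 = 12 distinct round trips (a route and its reverse cost the same).
Hadley - Ridge - Orwell - Sutton - Ash - Hadley: 16+1+8+3+8 = 36
Hadley - Ridge - Orwell - Ash - Sutton - Hadley: 16+1+9+3+11 = 40
Hadley - Ridge - Sutton - Orwell - Ash - Hadley: 16+9+8+9+8 = 50
Hadley - Ridge - Sutton - Ash - Orwell - Hadley: 16+9+3+9+14 = 51
Hadley - Ridge - Ash - Orwell - Sutton - Hadley: 16+10+9+8+11 = 54
Hadley - Ridge - Ash - Sutton - Orwell - Hadley: 16+10+3+8+14 = 51
Hadley - Orwell - Ridge - Sutton - Ash - Hadley: 14+1+9+3+8 = 35
Hadley - Orwell - Ridge - Ash - Sutton - Hadley: 14+1+10+3+11 = 39
Hadley - Orwell - Sutton - Ridge - Ash - Hadley: 14+8+9+10+8 = 49
Hadley - Orwell - Ash - Ridge - Sutton - Hadley: 14+9+10+9+11 = 53
Hadley - Sutton - Ridge - Orwell - Ash - Hadley: 11+9+1+9+8 = 38
Hadley - Sutton - Orwell - Ridge - Ash - Hadley: 11+8+1+10+8 = 38
The minimum is 35.
One optimal route: Hadley → Orwell → Ridge → Sutton → Ash → Hadley (or its reverse).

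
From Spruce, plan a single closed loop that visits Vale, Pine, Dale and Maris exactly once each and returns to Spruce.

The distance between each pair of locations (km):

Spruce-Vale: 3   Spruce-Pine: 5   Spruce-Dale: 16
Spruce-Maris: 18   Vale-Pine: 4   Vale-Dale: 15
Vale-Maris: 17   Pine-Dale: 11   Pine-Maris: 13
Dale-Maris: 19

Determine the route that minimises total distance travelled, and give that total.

Spruce - Vale - Pine - Dale - Maris - Spruce: 3+4+11+19+18 = 55
Spruce - Vale - Pine - Maris - Dale - Spruce: 3+4+13+19+16 = 55
Spruce - Vale - Dale - Pine - Maris - Spruce: 3+15+11+13+18 = 60
Spruce - Vale - Dale - Maris - Pine - Spruce: 3+15+19+13+5 = 55
Spruce - Vale - Maris - Pine - Dale - Spruce: 3+17+13+11+16 = 60
Spruce - Vale - Maris - Dale - Pine - Spruce: 3+17+19+11+5 = 55
Spruce - Pine - Vale - Dale - Maris - Spruce: 5+4+15+19+18 = 61
Spruce - Pine - Vale - Maris - Dale - Spruce: 5+4+17+19+16 = 61
Spruce - Pine - Dale - Vale - Maris - Spruce: 5+11+15+17+18 = 66
Spruce - Pine - Maris - Vale - Dale - Spruce: 5+13+17+15+16 = 66
Spruce - Dale - Vale - Pine - Maris - Spruce: 16+15+4+13+18 = 66
Spruce - Dale - Pine - Vale - Maris - Spruce: 16+11+4+17+18 = 66
The minimum is 55.
One optimal route: Spruce → Vale → Pine → Dale → Maris → Spruce (or its reverse).

Shortest round trip = 55 km.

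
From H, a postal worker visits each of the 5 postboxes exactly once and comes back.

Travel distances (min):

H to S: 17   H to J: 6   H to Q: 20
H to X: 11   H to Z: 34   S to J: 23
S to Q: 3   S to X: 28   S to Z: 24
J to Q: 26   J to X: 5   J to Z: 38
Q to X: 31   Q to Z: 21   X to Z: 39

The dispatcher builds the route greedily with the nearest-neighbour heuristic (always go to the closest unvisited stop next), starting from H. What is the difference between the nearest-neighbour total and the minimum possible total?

H: J=6, X=11, S=17, Q=20, Z=34 ⇒ J
J: X=5, S=23, Q=26, Z=38 ⇒ X
X: S=28, Q=31, Z=39 ⇒ S
S: Q=3, Z=24 ⇒ Q
Q: Z=21 ⇒ Z
NN route H → J → X → S → Q → Z → H costs 97.
Optimal: H → S → Q → Z → X → J → H costs 91 (by enumerating all 60 distinct tours).
Excess = 97 − 91 = 6.

The nearest-neighbour route is 6 min longer than optimal.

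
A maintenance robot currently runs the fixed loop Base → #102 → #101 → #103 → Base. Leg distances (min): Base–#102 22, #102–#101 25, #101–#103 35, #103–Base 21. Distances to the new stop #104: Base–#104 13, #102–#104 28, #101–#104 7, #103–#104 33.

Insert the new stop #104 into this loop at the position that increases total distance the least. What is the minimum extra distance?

Insertion cost between consecutive stops i–j is d(i,#104) + d(#104,j) − d(i,j):
  between Base and #102: 13 + 28 − 22 = 19
  between #102 and #101: 28 + 7 − 25 = 10
  between #101 and #103: 7 + 33 − 35 = 5
  between #103 and Base: 33 + 13 − 21 = 25
Cheapest insertion is between #101 and #103, adding 5.
New total = 103 + 5 = 108.

Adding 5 min by placing #104 on the #101–#103 leg.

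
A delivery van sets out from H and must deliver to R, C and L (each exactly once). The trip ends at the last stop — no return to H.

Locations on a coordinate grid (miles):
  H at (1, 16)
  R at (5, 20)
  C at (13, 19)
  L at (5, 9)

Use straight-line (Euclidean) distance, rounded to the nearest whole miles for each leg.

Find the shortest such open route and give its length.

There are 3! = 6 possible orderings.
H→R→C→L: 6+8+13 = 27
H→R→L→C: 6+11+13 = 30
H→C→R→L: 12+8+11 = 31
H→C→L→R: 12+13+11 = 36
H→L→R→C: 8+11+8 = 27
H→L→C→R: 8+13+8 = 29
The minimum is 27.
One shortest path: H → R → C → L.

27 miles — the minimum one-way total.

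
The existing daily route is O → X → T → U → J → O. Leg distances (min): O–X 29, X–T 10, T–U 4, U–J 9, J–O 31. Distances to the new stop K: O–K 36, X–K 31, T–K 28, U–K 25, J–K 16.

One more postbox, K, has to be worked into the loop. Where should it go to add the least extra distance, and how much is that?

Insertion cost between consecutive stops i–j is d(i,K) + d(K,j) − d(i,j):
  between O and X: 36 + 31 − 29 = 38
  between X and T: 31 + 28 − 10 = 49
  between T and U: 28 + 25 − 4 = 49
  between U and J: 25 + 16 − 9 = 32
  between J and O: 16 + 36 − 31 = 21
Cheapest insertion is between J and O, adding 21.
New total = 83 + 21 = 104.

Adding 21 min by placing K on the J–O leg.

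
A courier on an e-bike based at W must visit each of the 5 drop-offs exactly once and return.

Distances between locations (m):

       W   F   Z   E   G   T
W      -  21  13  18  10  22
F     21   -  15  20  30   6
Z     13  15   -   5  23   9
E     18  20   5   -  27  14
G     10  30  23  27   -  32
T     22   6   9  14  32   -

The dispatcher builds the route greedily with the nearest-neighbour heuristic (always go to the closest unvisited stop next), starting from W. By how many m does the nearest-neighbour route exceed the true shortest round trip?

1 m longer than the optimal tour.

From W: G=10, Z=13, E=18, F=21, T=22 → choose G (10).
From G: Z=23, E=27, F=30, T=32 → choose Z (23).
From Z: E=5, T=9, F=15 → choose E (5).
From E: T=14, F=20 → choose T (14).
From T: F=6 → choose F (6).
NN route W → G → Z → E → T → F → W costs 79.
Optimal: W → F → T → Z → E → G → W costs 78 (by enumerating all 60 distinct tours).
Excess = 79 − 78 = 1.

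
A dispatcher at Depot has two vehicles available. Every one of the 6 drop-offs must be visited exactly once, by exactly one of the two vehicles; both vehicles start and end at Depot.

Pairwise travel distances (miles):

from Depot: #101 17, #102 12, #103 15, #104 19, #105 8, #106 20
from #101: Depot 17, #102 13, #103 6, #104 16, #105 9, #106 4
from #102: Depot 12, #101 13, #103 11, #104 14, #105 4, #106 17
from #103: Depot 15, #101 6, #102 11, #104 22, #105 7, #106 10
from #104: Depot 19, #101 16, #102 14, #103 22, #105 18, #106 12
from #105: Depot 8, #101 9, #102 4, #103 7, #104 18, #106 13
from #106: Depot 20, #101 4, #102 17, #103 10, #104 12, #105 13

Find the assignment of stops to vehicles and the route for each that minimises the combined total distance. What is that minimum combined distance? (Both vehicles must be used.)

79 miles — the smallest possible combined total.

Check every non-empty split of the stops between the two vehicles; for each half take its own optimal tour:
  {#101} + {#102, #103, #104, #105, #106}: 34 + 63 = 97
  {#102} + {#101, #103, #104, #105, #106}: 24 + 56 = 80
  {#101, #102} + {#103, #104, #105, #106}: 42 + 56 = 98
  {#103} + {#101, #102, #104, #105, #106}: 30 + 59 = 89
  {#101, #103} + {#102, #104, #105, #106}: 38 + 58 = 96
  {#102, #103} + {#101, #104, #105, #106}: 38 + 52 = 90
  … (31 splits in total)
  {#105} + {#101, #102, #103, #104, #106}: 16 + 63 = 79  ← best
Best: vehicle 1 Depot → #105 → Depot = 16; vehicle 2 Depot → #102 → #104 → #106 → #101 → #103 → Depot = 63; combined 79.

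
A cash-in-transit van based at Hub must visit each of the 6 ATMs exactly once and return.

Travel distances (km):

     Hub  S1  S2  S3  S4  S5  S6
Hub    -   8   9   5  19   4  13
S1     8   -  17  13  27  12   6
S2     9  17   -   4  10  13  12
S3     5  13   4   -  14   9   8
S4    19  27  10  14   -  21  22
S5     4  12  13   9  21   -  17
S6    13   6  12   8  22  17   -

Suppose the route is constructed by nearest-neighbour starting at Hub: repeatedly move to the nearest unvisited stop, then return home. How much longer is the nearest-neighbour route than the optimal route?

Excess over optimum: 2 km.

Hub: S5=4, S3=5, S1=8, S2=9, S6=13, S4=19 ⇒ S5
S5: S3=9, S1=12, S2=13, S6=17, S4=21 ⇒ S3
S3: S2=4, S6=8, S1=13, S4=14 ⇒ S2
S2: S4=10, S6=12, S1=17 ⇒ S4
S4: S6=22, S1=27 ⇒ S6
S6: S1=6 ⇒ S1
NN route Hub → S5 → S3 → S2 → S4 → S6 → S1 → Hub costs 63.
Optimal: Hub → S1 → S6 → S3 → S2 → S4 → S5 → Hub costs 61 (by enumerating all 360 distinct tours).
Excess = 63 − 61 = 2.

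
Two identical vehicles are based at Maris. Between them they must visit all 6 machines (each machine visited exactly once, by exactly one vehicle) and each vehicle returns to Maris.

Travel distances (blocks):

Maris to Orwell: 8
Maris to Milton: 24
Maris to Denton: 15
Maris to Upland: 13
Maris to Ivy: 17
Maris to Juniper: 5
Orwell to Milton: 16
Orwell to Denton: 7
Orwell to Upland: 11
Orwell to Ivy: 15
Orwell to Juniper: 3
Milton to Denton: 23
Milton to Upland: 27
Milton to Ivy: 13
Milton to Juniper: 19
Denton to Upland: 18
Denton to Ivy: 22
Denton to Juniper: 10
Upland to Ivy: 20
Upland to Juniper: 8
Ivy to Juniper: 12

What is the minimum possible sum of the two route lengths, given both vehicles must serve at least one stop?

Minimum combined distance: 94 blocks.

There are 2^5 − 1 = 31 ways to divide the 6 stops into two non-empty groups. For each, the best each vehicle can do is its own shortest tour through its group:
  {Orwell} + {Milton, Denton, Upland, Ivy, Juniper}: 16 + 84 = 100
  {Milton} + {Orwell, Denton, Upland, Ivy, Juniper}: 48 + 70 = 118
  {Orwell, Milton} + {Denton, Upland, Ivy, Juniper}: 48 + 70 = 118
  {Denton} + {Orwell, Milton, Upland, Ivy, Juniper}: 30 + 70 = 100
  {Orwell, Denton} + {Milton, Upland, Ivy, Juniper}: 30 + 70 = 100
  {Milton, Denton} + {Orwell, Upland, Ivy, Juniper}: 62 + 56 = 118
  … (31 splits in total)
  {Upland} + {Orwell, Milton, Denton, Ivy, Juniper}: 26 + 68 = 94  ← best
Best: vehicle 1 Maris → Upland → Maris = 26; vehicle 2 Maris → Orwell → Denton → Milton → Ivy → Juniper → Maris = 68; combined 94.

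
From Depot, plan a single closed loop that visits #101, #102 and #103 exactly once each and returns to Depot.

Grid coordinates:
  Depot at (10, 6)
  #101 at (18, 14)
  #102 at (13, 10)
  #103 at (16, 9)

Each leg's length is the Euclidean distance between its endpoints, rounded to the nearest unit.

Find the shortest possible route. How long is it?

23 — the shortest possible round trip.

With 3 stops there are 3!/2 = 3 distinct round trips (a route and its reverse cost the same).
Depot - #101 - #102 - #103 - Depot: 11+6+3+7 = 27
Depot - #101 - #103 - #102 - Depot: 11+5+3+5 = 24
Depot - #102 - #101 - #103 - Depot: 5+6+5+7 = 23
The minimum is 23.
One optimal route: Depot → #102 → #101 → #103 → Depot (or its reverse).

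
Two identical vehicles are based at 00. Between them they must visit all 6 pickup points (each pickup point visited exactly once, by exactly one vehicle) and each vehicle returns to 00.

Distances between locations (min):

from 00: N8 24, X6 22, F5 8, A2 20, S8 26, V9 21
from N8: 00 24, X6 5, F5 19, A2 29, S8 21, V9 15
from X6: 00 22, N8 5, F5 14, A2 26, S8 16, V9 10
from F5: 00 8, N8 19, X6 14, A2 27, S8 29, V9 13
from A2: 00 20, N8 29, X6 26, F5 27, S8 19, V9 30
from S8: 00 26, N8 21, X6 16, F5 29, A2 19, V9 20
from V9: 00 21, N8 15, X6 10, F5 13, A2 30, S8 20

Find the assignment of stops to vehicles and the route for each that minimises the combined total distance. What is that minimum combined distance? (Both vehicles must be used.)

There are 2^5 − 1 = 31 ways to divide the 6 stops into two non-empty groups. For each, the best each vehicle can do is its own shortest tour through its group:
  {N8} + {X6, F5, A2, S8, V9}: 48 + 86 = 134
  {X6} + {N8, F5, A2, S8, V9}: 44 + 96 = 140
  {N8, X6} + {F5, A2, S8, V9}: 51 + 80 = 131
  {F5} + {N8, X6, A2, S8, V9}: 16 + 96 = 112
  {N8, F5} + {X6, A2, S8, V9}: 51 + 86 = 137
  {X6, F5} + {N8, A2, S8, V9}: 44 + 96 = 140
  … (31 splits in total)
Best: vehicle 1 00 → F5 → 00 = 16; vehicle 2 00 → A2 → S8 → N8 → X6 → V9 → 00 = 96; combined 112.

112 min — the smallest possible combined total.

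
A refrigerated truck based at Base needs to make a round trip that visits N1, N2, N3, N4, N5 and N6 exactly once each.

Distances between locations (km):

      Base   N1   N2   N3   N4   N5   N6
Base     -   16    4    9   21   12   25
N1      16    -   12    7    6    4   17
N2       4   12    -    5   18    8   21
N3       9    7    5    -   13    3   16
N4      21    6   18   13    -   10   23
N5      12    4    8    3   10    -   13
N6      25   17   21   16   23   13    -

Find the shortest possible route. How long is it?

Base - N1 - N2 - N3 - N4 - N5 - N6 - Base: 16+12+5+13+10+13+25 = 94
Base - N1 - N2 - N3 - N4 - N6 - N5 - Base: 16+12+5+13+23+13+12 = 94
Base - N1 - N2 - N3 - N5 - N4 - N6 - Base: 16+12+5+3+10+23+25 = 94
Base - N1 - N2 - N3 - N5 - N6 - N4 - Base: 16+12+5+3+13+23+21 = 93
Base - N1 - N2 - N3 - N6 - N4 - N5 - Base: 16+12+5+16+23+10+12 = 94
Base - N1 - N2 - N3 - N6 - N5 - N4 - Base: 16+12+5+16+13+10+21 = 93
Base - N1 - N2 - N4 - N3 - N5 - N6 - Base: 16+12+18+13+3+13+25 = 100
Base - N1 - N2 - N4 - N3 - N6 - N5 - Base: 16+12+18+13+16+13+12 = 100
… (352 more)
Base - N2 - N3 - N5 - N6 - N1 - N4 - Base: 4+5+3+13+17+6+21 = 69  ← best
The minimum is 69.
One optimal route: Base → N2 → N3 → N5 → N6 → N1 → N4 → Base (or its reverse).

Minimum total distance: 69 km.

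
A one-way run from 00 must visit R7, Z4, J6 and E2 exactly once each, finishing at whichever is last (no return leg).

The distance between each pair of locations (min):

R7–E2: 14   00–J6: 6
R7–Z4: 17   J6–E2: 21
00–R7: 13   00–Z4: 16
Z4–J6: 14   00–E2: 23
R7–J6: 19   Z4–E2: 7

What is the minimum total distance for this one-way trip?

41 min — the minimum one-way total.

There are 4! = 24 possible orderings.
00 - R7 - Z4 - J6 - E2: 13+17+14+21 = 65
00 - R7 - Z4 - E2 - J6: 13+17+7+21 = 58
00 - R7 - J6 - Z4 - E2: 13+19+14+7 = 53
00 - R7 - J6 - E2 - Z4: 13+19+21+7 = 60
00 - R7 - E2 - Z4 - J6: 13+14+7+14 = 48
00 - R7 - E2 - J6 - Z4: 13+14+21+14 = 62
00 - Z4 - R7 - J6 - E2: 16+17+19+21 = 73
00 - Z4 - R7 - E2 - J6: 16+17+14+21 = 68
00 - Z4 - J6 - R7 - E2: 16+14+19+14 = 63
00 - Z4 - J6 - E2 - R7: 16+14+21+14 = 65
00 - Z4 - E2 - R7 - J6: 16+7+14+19 = 56
00 - Z4 - E2 - J6 - R7: 16+7+21+19 = 63
00 - J6 - R7 - Z4 - E2: 6+19+17+7 = 49
00 - J6 - R7 - E2 - Z4: 6+19+14+7 = 46
… (10 more)
00 - J6 - Z4 - E2 - R7: 6+14+7+14 = 41  ← best
The minimum is 41.
One shortest path: 00 → J6 → Z4 → E2 → R7.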